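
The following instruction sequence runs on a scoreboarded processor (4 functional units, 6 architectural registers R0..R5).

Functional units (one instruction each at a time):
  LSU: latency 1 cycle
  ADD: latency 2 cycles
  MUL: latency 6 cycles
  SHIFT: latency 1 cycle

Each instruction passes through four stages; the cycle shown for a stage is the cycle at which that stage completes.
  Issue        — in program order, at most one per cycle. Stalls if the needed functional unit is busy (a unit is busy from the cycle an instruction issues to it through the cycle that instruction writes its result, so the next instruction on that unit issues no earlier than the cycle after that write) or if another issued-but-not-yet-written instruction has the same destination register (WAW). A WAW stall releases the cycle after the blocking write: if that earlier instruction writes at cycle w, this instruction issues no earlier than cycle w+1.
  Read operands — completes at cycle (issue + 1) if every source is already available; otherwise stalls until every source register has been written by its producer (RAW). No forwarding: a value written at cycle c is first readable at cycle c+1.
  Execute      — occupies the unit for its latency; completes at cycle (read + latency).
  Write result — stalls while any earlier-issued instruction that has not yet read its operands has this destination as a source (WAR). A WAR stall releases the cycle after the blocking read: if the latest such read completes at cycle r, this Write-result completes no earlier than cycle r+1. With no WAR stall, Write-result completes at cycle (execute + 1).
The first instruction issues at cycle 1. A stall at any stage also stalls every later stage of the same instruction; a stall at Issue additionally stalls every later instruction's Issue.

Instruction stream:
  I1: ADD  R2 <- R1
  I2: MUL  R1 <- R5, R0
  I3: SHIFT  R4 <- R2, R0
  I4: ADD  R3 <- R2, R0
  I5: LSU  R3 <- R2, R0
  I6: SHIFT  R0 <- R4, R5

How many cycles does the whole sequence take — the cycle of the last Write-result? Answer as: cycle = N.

[I1] 1/2/4/5
[I2] 2/3/9/10
[I3] 3/6/7/8  (RAW R2: wait I1 write@5)
[I4] 6/7/9/10  (struct: ADD busy until I1 writes@5)
[I5] 11/12/13/14  (WAW R3: wait I4 write@10)
[I6] 12/13/14/15

cycle = 15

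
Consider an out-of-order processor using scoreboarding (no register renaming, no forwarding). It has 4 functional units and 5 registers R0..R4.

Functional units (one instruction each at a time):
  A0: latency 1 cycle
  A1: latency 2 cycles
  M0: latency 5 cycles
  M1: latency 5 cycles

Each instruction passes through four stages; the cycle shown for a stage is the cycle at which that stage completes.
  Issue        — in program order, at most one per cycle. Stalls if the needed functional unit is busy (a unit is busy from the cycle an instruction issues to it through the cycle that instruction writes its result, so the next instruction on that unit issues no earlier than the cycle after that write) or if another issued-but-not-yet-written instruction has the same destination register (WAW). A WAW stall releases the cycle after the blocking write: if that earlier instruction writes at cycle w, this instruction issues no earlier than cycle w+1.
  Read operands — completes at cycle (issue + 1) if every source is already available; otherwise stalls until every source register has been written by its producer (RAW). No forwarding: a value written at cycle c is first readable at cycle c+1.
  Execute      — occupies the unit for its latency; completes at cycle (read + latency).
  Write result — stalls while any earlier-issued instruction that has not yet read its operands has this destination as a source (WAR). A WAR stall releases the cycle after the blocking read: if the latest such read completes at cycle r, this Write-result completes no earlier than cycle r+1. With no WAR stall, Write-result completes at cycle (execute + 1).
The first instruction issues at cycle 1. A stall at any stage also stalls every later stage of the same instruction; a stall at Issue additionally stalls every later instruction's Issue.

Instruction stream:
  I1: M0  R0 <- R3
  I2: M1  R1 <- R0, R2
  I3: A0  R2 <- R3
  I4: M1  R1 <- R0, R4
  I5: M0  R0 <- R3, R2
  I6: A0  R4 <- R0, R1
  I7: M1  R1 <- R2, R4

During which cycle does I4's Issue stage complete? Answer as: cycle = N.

cycle = 16

c1: I1→M0
c2: I1 RO | I2→M1
c3: I3→A0
c4: I3 RO
c5: I3 EX
c7: I1 EX
c8: I1 WR R0
c9: I2 RO
c10: I3 WR R2
c14: I2 EX
c15: I2 WR R1
c16: I4→M1
c17: I4 RO | I5→M0
c18: I5 RO | I6→A0
c22: I4 EX
c23: I4 WR R1 | I5 EX
c24: I5 WR R0 | I7→M1
c25: I6 RO
c26: I6 EX
c27: I6 WR R4
c28: I7 RO
c33: I7 EX
c34: I7 WR R1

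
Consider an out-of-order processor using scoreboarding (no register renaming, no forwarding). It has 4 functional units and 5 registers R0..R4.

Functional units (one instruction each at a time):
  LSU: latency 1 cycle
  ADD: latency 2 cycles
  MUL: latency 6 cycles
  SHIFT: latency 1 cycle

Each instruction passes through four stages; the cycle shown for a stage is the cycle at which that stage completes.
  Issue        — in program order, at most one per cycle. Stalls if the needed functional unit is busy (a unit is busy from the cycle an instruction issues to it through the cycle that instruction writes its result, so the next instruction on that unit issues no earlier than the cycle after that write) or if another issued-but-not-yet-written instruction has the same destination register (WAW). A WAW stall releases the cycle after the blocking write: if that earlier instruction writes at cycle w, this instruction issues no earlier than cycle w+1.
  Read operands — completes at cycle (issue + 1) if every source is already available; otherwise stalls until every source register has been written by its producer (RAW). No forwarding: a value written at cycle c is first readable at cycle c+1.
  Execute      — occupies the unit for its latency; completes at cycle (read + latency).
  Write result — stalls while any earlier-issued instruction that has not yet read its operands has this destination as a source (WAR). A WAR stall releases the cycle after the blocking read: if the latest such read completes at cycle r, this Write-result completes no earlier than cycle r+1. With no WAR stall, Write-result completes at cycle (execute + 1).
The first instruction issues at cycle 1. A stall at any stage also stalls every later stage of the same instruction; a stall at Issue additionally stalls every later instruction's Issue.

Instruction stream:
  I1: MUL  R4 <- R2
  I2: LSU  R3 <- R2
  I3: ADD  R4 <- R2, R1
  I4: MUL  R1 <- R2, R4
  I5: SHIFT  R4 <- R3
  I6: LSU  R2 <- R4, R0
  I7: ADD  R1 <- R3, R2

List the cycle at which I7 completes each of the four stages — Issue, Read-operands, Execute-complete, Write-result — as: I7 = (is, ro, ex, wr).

I1: IS=1 RO=2 EX=8 WR=9
I2: IS=2 RO=3 EX=4 WR=5
I3: IS=10 RO=11 EX=13 WR=14  [WAW R4: wait I1 write@9]
I4: IS=11 RO=15 EX=21 WR=22  [RAW R4: wait I3 write@14]
I5: IS=15 RO=16 EX=17 WR=18  [WAW R4: wait I3 write@14]
I6: IS=16 RO=19 EX=20 WR=21  [RAW R4: wait I5 write@18]
I7: IS=23 RO=24 EX=26 WR=27  [WAW R1: wait I4 write@22]

I7 = (23, 24, 26, 27)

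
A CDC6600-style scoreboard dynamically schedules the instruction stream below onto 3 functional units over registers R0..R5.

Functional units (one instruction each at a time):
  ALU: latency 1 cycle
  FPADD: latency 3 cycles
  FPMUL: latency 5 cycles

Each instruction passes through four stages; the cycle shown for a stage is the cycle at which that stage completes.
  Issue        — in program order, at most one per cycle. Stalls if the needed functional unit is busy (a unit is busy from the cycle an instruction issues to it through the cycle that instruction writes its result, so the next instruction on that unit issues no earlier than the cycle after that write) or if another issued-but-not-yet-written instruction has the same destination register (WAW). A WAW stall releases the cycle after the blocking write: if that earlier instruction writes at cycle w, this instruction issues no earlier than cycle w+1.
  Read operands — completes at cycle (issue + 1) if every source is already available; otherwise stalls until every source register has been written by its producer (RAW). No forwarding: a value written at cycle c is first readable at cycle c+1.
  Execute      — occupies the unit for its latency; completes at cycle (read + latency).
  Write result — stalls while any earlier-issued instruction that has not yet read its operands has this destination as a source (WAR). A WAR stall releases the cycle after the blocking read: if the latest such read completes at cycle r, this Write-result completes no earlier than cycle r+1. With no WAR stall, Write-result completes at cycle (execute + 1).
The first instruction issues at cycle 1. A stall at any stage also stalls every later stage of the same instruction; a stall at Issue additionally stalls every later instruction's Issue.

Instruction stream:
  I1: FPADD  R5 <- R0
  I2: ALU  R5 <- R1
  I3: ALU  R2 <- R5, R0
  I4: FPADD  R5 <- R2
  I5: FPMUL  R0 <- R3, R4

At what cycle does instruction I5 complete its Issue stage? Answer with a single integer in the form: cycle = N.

[I1] 1/2/5/6
[I2] 7/8/9/10  (WAW R5: wait I1 write@6)
[I3] 11/12/13/14  (struct: ALU busy until I2 writes@10)
[I4] 12/15/18/19  (RAW R2: wait I3 write@14)
[I5] 13/14/19/20

cycle = 13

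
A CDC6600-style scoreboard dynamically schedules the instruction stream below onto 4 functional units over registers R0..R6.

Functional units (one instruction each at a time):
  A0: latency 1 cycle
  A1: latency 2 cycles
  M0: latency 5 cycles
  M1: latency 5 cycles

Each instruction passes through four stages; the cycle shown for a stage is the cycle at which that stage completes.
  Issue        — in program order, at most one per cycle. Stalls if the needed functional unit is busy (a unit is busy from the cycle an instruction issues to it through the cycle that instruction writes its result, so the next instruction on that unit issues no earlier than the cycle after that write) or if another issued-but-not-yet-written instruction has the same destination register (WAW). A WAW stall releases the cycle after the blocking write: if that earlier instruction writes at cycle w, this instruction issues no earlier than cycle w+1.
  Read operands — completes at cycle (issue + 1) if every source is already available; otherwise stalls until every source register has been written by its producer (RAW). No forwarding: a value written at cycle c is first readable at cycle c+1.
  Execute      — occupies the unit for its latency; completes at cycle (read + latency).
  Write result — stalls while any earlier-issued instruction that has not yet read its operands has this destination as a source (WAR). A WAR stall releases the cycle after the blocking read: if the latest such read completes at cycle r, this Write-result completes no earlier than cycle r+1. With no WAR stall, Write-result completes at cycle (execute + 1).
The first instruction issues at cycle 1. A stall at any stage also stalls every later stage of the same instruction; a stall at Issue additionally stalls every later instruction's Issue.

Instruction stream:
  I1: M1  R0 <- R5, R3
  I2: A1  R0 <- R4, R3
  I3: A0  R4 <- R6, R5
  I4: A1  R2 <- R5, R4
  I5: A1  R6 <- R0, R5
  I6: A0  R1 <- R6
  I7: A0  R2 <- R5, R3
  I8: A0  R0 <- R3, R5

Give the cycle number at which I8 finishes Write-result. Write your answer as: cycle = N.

[I1] 1/2/7/8
[I2] 9/10/12/13  (WAW R0: wait I1 write@8)
[I3] 10/11/12/13
[I4] 14/15/17/18  (struct: A1 busy until I2 writes@13)
[I5] 19/20/22/23  (struct: A1 busy until I4 writes@18)
[I6] 20/24/25/26  (RAW R6: wait I5 write@23)
[I7] 27/28/29/30  (struct: A0 busy until I6 writes@26)
[I8] 31/32/33/34  (struct: A0 busy until I7 writes@30)

cycle = 34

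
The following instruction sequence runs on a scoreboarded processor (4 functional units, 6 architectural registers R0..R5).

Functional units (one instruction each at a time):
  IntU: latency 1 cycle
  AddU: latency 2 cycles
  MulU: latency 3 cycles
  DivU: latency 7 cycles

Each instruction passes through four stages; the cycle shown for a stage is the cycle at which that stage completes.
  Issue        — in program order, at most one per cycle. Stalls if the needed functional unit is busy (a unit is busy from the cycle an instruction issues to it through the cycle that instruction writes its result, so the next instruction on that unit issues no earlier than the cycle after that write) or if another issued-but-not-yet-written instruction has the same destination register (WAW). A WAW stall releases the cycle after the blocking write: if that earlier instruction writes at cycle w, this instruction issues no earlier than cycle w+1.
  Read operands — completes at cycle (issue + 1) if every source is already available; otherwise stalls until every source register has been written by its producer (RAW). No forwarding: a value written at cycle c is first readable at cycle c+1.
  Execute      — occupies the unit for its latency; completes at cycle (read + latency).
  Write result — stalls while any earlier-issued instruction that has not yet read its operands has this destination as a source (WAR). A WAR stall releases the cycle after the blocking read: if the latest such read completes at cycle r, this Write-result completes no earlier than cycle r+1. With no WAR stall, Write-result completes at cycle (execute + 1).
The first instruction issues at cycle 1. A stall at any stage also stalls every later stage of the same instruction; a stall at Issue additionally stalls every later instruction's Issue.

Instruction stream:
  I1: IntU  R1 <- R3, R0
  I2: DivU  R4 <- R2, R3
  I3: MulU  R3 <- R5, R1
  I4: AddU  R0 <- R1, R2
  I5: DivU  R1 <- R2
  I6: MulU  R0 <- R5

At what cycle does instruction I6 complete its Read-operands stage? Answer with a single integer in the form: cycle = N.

[1] issue I1 (IntU)
[2] I1 read-ops; issue I2 (DivU)
[3] I1 finished on IntU; I2 read-ops; issue I3 (MulU)
[4] I1→R1; issue I4 (AddU)
[5] I3 read-ops; I4 read-ops
[7] I4 finished on AddU
[8] I3 finished on MulU; I4→R0
[9] I3→R3
[10] I2 finished on DivU
[11] I2→R4
[12] issue I5 (DivU)
[13] I5 read-ops; issue I6 (MulU)
[14] I6 read-ops
[17] I6 finished on MulU
[18] I6→R0
[20] I5 finished on DivU
[21] I5→R1

cycle = 14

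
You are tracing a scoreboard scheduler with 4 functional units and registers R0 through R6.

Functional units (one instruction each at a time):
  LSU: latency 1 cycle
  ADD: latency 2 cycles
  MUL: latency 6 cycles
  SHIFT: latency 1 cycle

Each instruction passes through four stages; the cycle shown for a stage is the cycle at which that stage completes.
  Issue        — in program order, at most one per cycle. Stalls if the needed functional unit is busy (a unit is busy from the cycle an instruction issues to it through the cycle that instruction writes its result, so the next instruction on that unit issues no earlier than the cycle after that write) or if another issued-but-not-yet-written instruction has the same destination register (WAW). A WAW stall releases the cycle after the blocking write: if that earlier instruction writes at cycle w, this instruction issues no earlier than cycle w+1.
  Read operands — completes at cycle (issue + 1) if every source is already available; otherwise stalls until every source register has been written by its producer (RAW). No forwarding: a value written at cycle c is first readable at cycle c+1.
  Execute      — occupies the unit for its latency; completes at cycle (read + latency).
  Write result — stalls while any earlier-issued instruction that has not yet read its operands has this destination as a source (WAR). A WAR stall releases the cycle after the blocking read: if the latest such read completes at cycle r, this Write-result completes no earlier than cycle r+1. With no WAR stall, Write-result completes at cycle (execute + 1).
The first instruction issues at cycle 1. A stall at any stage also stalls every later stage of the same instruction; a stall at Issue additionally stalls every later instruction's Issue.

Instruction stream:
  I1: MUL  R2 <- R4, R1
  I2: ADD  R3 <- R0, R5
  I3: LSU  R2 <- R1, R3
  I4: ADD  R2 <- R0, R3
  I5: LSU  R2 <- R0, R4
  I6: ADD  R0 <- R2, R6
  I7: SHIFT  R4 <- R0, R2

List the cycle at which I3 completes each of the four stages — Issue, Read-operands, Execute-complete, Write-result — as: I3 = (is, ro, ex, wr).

cycle 1: I1→MUL
cycle 2: I1 RO | I2→ADD
cycle 3: I2 RO
cycle 5: I2 EX
cycle 6: I2 WR R3
cycle 8: I1 EX
cycle 9: I1 WR R2
cycle 10: I3→LSU
cycle 11: I3 RO
cycle 12: I3 EX
cycle 13: I3 WR R2
cycle 14: I4→ADD
cycle 15: I4 RO
cycle 17: I4 EX
cycle 18: I4 WR R2
cycle 19: I5→LSU
cycle 20: I5 RO | I6→ADD
cycle 21: I5 EX | I7→SHIFT
cycle 22: I5 WR R2
cycle 23: I6 RO
cycle 25: I6 EX
cycle 26: I6 WR R0
cycle 27: I7 RO
cycle 28: I7 EX
cycle 29: I7 WR R4

I3 = (10, 11, 12, 13)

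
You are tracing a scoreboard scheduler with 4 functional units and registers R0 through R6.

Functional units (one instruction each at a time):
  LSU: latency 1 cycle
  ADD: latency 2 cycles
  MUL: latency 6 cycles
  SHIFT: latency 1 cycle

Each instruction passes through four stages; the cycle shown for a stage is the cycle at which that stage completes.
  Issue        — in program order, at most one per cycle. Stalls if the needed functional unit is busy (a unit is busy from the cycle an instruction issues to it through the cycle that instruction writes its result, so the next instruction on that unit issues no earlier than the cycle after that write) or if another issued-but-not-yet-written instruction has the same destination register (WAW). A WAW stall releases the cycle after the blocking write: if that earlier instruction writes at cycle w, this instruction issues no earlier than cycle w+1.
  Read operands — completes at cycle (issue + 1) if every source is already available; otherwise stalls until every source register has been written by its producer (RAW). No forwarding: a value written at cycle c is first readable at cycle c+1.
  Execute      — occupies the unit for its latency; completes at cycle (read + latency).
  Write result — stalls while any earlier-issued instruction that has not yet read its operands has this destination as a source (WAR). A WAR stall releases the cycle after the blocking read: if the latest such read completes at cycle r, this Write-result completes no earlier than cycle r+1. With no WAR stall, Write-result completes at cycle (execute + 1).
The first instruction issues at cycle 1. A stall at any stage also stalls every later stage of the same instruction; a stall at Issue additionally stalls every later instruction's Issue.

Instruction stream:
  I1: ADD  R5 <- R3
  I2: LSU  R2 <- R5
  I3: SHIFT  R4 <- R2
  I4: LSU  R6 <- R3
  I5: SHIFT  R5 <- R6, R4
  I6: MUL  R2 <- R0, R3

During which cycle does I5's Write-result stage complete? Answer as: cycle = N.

cycle = 15

1) issue 1, read 2, done 4, write 5
2) issue 2, read 6, done 7, write 8  <RAW R5: wait I1 write@5>
3) issue 3, read 9, done 10, write 11  <RAW R2: wait I2 write@8>
4) issue 9, read 10, done 11, write 12  <struct: LSU busy until I2 writes@8>
5) issue 12, read 13, done 14, write 15  <struct: SHIFT busy until I3 writes@11>
6) issue 13, read 14, done 20, write 21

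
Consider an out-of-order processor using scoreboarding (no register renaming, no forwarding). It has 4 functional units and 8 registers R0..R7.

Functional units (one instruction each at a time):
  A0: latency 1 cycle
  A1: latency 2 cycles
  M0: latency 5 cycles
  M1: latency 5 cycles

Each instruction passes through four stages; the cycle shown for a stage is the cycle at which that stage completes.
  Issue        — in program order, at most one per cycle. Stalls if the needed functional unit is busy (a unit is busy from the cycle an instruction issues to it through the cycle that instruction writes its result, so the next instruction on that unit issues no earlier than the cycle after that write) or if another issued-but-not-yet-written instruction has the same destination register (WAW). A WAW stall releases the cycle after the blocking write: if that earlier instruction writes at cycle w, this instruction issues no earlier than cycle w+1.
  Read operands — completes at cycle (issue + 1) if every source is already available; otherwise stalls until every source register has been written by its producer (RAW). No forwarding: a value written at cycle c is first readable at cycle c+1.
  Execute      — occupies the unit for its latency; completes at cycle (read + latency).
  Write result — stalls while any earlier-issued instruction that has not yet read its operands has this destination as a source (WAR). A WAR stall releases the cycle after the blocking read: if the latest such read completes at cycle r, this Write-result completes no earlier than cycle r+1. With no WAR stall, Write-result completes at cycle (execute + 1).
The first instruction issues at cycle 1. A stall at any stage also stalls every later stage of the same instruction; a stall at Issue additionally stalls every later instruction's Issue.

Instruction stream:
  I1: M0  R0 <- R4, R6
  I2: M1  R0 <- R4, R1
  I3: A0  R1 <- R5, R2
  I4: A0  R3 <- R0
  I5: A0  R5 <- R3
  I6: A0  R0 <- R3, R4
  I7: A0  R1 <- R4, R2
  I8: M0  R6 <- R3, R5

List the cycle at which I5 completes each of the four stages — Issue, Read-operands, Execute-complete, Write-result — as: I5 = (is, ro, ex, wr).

I5 = (20, 21, 22, 23)

[1] issue I1 (M0)
[2] I1 read-ops
[7] I1 finished on M0
[8] I1→R0
[9] issue I2 (M1)
[10] I2 read-ops | issue I3 (A0)
[11] I3 read-ops
[12] I3 finished on A0
[13] I3→R1
[14] issue I4 (A0)
[15] I2 finished on M1
[16] I2→R0
[17] I4 read-ops
[18] I4 finished on A0
[19] I4→R3
[20] issue I5 (A0)
[21] I5 read-ops
[22] I5 finished on A0
[23] I5→R5
[24] issue I6 (A0)
[25] I6 read-ops
[26] I6 finished on A0
[27] I6→R0
[28] issue I7 (A0)
[29] I7 read-ops | issue I8 (M0)
[30] I7 finished on A0 | I8 read-ops
[31] I7→R1
[35] I8 finished on M0
[36] I8→R6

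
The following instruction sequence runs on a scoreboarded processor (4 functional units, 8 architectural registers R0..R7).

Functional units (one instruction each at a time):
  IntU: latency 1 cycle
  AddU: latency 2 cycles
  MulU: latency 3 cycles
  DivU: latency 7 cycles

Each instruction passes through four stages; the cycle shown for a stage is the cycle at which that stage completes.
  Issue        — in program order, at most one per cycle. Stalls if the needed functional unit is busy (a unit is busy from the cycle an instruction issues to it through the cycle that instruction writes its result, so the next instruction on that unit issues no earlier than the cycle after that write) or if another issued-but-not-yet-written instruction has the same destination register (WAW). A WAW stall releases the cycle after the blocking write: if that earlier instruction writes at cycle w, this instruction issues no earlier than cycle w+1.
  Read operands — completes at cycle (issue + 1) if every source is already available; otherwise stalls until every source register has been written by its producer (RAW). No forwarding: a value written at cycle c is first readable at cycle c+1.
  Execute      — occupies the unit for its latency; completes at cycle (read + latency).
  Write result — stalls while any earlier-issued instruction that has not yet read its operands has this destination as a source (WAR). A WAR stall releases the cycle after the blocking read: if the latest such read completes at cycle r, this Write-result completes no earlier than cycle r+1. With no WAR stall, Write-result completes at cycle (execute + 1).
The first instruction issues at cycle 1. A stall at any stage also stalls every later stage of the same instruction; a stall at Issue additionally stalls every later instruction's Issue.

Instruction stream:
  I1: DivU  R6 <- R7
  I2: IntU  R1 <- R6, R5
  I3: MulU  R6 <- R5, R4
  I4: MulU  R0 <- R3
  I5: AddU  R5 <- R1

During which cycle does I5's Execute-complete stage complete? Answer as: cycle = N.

cycle = 21

1) issue 1, read 2, done 9, write 10
2) issue 2, read 11, done 12, write 13  <RAW R6: wait I1 write@10>
3) issue 11, read 12, done 15, write 16  <WAW R6: wait I1 write@10>
4) issue 17, read 18, done 21, write 22  <struct: MulU busy until I3 writes@16>
5) issue 18, read 19, done 21, write 22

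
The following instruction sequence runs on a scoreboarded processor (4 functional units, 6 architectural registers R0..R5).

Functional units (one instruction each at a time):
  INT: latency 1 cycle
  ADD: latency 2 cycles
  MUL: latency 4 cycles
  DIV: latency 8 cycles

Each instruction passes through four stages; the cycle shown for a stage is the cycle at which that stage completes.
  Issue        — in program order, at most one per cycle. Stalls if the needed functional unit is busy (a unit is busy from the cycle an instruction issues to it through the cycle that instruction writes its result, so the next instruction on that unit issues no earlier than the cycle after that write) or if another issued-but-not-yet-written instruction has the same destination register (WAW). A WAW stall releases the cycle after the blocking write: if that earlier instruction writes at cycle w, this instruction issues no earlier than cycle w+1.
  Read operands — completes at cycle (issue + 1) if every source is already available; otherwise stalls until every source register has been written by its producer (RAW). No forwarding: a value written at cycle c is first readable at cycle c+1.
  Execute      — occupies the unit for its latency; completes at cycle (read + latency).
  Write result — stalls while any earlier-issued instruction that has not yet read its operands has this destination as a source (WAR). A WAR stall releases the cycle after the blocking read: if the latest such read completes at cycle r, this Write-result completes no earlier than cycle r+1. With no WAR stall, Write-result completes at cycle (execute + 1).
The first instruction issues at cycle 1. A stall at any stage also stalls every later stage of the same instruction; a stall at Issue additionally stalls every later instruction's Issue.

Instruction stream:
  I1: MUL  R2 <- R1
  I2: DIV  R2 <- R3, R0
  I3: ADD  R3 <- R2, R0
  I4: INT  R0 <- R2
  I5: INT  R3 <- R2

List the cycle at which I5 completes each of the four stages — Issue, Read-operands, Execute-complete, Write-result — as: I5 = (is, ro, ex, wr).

I1 -> (1, 2, 6, 7)
I2 -> (8, 9, 17, 18)  // WAW R2: wait I1 write@7
I3 -> (9, 19, 21, 22)  // RAW R2: wait I2 write@18
I4 -> (10, 19, 20, 21)  // RAW R2: wait I2 write@18
I5 -> (23, 24, 25, 26)  // WAW R3: wait I3 write@22

I5 = (23, 24, 25, 26)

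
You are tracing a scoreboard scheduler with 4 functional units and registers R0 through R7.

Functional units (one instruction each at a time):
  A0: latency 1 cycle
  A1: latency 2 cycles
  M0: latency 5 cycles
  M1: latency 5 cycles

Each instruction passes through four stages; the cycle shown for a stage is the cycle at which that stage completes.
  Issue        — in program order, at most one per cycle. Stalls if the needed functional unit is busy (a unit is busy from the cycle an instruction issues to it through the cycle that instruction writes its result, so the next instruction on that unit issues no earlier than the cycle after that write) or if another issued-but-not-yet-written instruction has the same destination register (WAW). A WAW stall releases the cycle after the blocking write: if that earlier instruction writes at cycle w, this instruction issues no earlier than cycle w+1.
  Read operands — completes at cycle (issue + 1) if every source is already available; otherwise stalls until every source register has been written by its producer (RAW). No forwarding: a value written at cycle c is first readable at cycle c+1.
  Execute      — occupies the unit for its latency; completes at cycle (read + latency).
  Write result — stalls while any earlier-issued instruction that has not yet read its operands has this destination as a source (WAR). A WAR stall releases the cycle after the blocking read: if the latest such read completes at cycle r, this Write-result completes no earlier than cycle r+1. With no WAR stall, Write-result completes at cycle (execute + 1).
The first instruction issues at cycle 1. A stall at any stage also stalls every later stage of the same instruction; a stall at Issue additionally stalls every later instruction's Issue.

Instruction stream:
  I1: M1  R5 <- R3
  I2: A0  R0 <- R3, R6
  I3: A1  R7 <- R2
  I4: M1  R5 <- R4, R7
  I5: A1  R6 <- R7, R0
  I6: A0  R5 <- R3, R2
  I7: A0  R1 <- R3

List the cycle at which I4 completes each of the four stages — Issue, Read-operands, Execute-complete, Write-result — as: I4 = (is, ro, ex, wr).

I4 = (9, 10, 15, 16)

t=1  issue I1 (M1)
t=2  I1 read-ops · issue I2 (A0)
t=3  I2 read-ops · issue I3 (A1)
t=4  I2 finished on A0 · I3 read-ops
t=5  I2→R0
t=6  I3 finished on A1
t=7  I1 finished on M1 · I3→R7
t=8  I1→R5
t=9  issue I4 (M1)
t=10  I4 read-ops · issue I5 (A1)
t=11  I5 read-ops
t=13  I5 finished on A1
t=14  I5→R6
t=15  I4 finished on M1
t=16  I4→R5
t=17  issue I6 (A0)
t=18  I6 read-ops
t=19  I6 finished on A0
t=20  I6→R5
t=21  issue I7 (A0)
t=22  I7 read-ops
t=23  I7 finished on A0
t=24  I7→R1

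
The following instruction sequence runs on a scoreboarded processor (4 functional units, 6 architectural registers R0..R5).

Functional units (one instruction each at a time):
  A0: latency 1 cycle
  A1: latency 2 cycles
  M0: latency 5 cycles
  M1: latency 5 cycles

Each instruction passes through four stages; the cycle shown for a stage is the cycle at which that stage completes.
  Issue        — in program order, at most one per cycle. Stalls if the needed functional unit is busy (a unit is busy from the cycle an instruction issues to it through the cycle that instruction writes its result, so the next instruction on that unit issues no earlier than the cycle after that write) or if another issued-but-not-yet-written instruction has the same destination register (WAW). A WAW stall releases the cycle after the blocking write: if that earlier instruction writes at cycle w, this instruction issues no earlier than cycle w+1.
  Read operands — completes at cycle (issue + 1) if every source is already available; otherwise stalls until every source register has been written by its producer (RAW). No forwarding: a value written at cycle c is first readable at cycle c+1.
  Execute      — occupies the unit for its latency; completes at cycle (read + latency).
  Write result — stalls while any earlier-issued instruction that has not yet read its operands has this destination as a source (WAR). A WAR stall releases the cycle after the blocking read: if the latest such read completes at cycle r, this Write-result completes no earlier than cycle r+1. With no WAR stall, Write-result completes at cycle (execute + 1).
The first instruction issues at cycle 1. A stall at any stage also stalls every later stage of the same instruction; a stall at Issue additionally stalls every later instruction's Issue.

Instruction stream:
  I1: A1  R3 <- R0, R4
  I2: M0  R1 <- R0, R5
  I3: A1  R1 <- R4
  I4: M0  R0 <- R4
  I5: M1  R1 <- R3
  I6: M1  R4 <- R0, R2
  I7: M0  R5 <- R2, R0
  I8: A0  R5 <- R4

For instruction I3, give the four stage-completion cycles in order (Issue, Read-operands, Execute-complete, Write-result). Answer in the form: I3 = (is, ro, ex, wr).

t=1  issue I1 (A1)
t=2  I1 read-ops | issue I2 (M0)
t=3  I2 read-ops
t=4  I1 finished on A1
t=5  I1→R3
t=8  I2 finished on M0
t=9  I2→R1
t=10  issue I3 (A1)
t=11  I3 read-ops | issue I4 (M0)
t=12  I4 read-ops
t=13  I3 finished on A1
t=14  I3→R1
t=15  issue I5 (M1)
t=16  I5 read-ops
t=17  I4 finished on M0
t=18  I4→R0
t=21  I5 finished on M1
t=22  I5→R1
t=23  issue I6 (M1)
t=24  I6 read-ops | issue I7 (M0)
t=25  I7 read-ops
t=29  I6 finished on M1
t=30  I6→R4 | I7 finished on M0
t=31  I7→R5
t=32  issue I8 (A0)
t=33  I8 read-ops
t=34  I8 finished on A0
t=35  I8→R5

I3 = (10, 11, 13, 14)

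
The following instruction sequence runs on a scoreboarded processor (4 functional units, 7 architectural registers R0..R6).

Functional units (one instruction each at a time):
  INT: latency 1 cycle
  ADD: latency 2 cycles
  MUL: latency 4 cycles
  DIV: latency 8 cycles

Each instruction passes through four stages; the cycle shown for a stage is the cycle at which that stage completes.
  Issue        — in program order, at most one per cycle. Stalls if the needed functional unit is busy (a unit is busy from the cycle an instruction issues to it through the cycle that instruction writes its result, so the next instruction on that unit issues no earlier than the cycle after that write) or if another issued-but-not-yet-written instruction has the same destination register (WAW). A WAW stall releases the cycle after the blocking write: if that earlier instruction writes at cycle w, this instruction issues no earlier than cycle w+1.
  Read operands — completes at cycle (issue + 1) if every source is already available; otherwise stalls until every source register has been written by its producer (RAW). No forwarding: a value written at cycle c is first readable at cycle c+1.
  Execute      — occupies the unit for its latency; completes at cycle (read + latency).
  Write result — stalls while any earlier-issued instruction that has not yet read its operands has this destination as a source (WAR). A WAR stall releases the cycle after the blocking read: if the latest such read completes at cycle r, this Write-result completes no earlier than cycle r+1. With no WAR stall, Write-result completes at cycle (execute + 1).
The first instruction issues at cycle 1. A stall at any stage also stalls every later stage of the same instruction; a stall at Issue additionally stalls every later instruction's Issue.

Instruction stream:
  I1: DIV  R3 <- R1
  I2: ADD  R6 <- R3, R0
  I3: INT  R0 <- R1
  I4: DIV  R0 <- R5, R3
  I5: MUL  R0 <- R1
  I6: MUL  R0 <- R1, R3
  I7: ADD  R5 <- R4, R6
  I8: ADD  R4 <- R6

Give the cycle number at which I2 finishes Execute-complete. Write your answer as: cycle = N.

cycle = 14

t=1  I1→DIV
t=2  I1 RO, I2→ADD
t=3  I3→INT
t=4  I3 RO
t=5  I3 EX
t=10  I1 EX
t=11  I1 WR R3
t=12  I2 RO
t=13  I3 WR R0
t=14  I2 EX, I4→DIV
t=15  I2 WR R6, I4 RO
t=23  I4 EX
t=24  I4 WR R0
t=25  I5→MUL
t=26  I5 RO
t=30  I5 EX
t=31  I5 WR R0
t=32  I6→MUL
t=33  I6 RO, I7→ADD
t=34  I7 RO
t=36  I7 EX
t=37  I6 EX, I7 WR R5
t=38  I6 WR R0, I8→ADD
t=39  I8 RO
t=41  I8 EX
t=42  I8 WR R4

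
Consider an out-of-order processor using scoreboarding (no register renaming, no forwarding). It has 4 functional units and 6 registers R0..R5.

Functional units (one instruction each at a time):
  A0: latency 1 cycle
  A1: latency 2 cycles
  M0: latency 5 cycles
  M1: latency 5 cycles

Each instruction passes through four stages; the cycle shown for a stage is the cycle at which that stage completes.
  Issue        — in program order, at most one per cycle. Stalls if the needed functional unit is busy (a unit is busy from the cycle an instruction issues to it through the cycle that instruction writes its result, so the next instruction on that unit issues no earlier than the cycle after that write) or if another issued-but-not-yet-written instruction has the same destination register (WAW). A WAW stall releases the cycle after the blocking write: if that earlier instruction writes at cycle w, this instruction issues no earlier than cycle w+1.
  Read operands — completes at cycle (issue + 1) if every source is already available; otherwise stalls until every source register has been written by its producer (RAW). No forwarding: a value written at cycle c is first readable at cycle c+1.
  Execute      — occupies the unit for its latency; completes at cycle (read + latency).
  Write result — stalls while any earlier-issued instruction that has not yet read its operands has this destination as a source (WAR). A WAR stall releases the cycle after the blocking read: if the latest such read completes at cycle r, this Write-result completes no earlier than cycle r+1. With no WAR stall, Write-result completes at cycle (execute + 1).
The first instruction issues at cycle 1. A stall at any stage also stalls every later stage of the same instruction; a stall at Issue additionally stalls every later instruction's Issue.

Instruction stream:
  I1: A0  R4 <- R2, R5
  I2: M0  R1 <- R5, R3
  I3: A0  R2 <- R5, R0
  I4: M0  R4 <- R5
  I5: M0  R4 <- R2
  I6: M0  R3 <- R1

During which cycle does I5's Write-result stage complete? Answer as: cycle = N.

cycle = 25

t=1  issue I1 (A0)
t=2  I1 read-ops; issue I2 (M0)
t=3  I1 finished on A0; I2 read-ops
t=4  I1→R4
t=5  issue I3 (A0)
t=6  I3 read-ops
t=7  I3 finished on A0
t=8  I2 finished on M0; I3→R2
t=9  I2→R1
t=10  issue I4 (M0)
t=11  I4 read-ops
t=16  I4 finished on M0
t=17  I4→R4
t=18  issue I5 (M0)
t=19  I5 read-ops
t=24  I5 finished on M0
t=25  I5→R4
t=26  issue I6 (M0)
t=27  I6 read-ops
t=32  I6 finished on M0
t=33  I6→R3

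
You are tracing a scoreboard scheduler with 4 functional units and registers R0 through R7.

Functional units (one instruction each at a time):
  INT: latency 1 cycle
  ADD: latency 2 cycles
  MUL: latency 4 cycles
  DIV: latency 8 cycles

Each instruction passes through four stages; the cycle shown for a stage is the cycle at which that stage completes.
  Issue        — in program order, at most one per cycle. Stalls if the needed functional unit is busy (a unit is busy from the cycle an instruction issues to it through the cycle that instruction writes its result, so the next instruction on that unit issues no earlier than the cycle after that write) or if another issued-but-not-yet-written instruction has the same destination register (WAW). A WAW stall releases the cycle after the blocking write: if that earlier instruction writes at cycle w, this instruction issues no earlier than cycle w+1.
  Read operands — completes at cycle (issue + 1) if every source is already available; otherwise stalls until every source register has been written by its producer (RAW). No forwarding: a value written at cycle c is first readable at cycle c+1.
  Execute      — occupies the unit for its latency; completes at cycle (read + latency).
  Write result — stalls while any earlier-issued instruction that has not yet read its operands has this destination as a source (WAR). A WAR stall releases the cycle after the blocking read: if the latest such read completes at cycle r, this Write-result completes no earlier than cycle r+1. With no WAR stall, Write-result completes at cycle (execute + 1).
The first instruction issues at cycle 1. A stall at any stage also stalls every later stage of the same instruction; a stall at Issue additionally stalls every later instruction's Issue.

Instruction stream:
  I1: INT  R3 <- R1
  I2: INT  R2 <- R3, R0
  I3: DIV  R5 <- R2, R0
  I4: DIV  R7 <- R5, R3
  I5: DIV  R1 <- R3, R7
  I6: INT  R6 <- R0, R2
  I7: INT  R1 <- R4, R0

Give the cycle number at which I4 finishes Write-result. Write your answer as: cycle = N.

cycle = 29

I1: IS=1 RO=2 EX=3 WR=4
I2: IS=5 RO=6 EX=7 WR=8  [struct: INT busy until I1 writes@4]
I3: IS=6 RO=9 EX=17 WR=18  [RAW R2: wait I2 write@8]
I4: IS=19 RO=20 EX=28 WR=29  [struct: DIV busy until I3 writes@18]
I5: IS=30 RO=31 EX=39 WR=40  [struct: DIV busy until I4 writes@29]
I6: IS=31 RO=32 EX=33 WR=34
I7: IS=41 RO=42 EX=43 WR=44  [WAW R1: wait I5 write@40]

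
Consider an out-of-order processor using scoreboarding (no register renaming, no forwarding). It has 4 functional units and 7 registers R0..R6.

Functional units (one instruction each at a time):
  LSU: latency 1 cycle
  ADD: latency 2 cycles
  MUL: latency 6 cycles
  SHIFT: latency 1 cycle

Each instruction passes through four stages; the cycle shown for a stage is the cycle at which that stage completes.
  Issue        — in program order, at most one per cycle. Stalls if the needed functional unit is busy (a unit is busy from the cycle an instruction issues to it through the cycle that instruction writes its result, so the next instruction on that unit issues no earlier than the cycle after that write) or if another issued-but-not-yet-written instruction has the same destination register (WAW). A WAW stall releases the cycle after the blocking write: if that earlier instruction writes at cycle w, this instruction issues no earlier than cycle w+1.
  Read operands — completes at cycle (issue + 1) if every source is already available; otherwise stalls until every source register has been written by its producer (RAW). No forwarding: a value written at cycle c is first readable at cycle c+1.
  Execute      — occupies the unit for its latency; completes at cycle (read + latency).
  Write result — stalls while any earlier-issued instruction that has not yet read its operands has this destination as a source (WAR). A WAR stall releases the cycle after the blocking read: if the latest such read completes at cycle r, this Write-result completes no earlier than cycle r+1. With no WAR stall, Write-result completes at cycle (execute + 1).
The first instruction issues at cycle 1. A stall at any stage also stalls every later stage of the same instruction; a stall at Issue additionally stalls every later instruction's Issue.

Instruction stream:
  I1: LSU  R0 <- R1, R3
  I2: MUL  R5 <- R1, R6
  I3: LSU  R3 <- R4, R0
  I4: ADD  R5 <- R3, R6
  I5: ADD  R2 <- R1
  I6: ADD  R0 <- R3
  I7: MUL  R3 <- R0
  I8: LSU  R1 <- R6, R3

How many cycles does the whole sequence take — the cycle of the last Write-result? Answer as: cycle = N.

cycle = 36

  I1 | 1 | 2 | 3 | 4
  I2 | 2 | 3 | 9 | 10
  I3 | 5 | 6 | 7 | 8   struct: LSU busy until I1 writes@4
  I4 | 11 | 12 | 14 | 15   WAW R5: wait I2 write@10
  I5 | 16 | 17 | 19 | 20   struct: ADD busy until I4 writes@15
  I6 | 21 | 22 | 24 | 25   struct: ADD busy until I5 writes@20
  I7 | 22 | 26 | 32 | 33   RAW R0: wait I6 write@25
  I8 | 23 | 34 | 35 | 36   RAW R3: wait I7 write@33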